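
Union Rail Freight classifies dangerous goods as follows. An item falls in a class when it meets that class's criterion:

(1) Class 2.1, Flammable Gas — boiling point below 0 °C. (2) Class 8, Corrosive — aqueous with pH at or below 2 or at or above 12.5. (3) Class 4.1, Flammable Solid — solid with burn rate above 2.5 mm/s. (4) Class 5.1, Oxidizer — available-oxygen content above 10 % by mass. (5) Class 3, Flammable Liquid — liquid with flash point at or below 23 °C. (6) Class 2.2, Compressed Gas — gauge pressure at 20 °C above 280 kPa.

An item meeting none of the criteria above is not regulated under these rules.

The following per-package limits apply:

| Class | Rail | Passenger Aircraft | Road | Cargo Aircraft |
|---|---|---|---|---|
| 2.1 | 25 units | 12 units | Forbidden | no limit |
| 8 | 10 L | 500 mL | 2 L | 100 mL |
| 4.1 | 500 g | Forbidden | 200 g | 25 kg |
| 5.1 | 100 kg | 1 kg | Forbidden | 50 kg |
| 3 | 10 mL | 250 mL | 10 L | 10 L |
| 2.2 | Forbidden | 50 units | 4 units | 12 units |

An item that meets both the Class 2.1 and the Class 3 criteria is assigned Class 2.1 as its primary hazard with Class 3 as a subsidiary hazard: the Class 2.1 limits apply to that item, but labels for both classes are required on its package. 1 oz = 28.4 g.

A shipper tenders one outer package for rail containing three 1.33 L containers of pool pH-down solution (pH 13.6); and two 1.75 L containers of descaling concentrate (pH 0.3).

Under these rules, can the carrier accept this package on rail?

Yes

The pool pH-down solution has pH 13.6, which is ≥ 12.5, so it is Class 8 (Corrosive).
The descaling concentrate has pH 0.3, which is ≤ 2, so it is Class 8 (Corrosive).
Class 8 net quantity: (three 1.33 L containers = 3.99 L) + (two 1.75 L containers = 3.5 L) = 7.49 L.
7.49 L is within the rail limit of 10 L for Class 8.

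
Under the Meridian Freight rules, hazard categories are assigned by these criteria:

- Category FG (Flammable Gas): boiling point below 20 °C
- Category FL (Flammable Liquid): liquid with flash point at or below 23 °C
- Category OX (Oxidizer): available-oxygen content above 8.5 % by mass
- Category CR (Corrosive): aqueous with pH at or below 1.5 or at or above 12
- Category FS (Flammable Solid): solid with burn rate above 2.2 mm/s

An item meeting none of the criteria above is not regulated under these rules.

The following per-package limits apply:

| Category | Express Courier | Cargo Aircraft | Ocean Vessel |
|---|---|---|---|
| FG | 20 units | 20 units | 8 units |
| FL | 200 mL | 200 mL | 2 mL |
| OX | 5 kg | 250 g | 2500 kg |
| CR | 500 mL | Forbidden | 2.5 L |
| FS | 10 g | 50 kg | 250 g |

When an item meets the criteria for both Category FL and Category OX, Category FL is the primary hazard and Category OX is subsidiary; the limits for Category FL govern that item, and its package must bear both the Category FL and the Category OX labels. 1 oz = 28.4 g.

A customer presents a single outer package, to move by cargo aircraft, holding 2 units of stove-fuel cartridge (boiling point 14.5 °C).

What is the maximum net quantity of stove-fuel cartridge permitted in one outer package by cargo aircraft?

20 units

Boiling point 14.5 °C meets the Category FG criterion (Flammable Gas), so the stove-fuel cartridge is Category FG.
The cargo aircraft limit for Category FG is 20 units.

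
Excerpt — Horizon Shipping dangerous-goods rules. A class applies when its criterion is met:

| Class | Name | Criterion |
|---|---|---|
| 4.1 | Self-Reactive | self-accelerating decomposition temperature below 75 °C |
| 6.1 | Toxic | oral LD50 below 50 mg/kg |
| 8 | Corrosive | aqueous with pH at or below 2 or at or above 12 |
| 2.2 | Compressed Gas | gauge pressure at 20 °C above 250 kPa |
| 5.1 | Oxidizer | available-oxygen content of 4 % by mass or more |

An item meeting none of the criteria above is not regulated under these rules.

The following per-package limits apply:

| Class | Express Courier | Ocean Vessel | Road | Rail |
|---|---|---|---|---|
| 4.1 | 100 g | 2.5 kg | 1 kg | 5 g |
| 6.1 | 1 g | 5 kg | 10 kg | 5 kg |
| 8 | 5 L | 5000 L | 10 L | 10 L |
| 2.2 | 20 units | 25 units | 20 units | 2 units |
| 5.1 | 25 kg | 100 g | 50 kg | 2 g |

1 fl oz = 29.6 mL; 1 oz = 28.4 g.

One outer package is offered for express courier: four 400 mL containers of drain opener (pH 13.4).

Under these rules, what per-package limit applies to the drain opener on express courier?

The drain opener has pH 13.4, which is ≥ 12, so it is Class 8 (Corrosive).
The express courier limit for Class 8 is 5 L.

5 L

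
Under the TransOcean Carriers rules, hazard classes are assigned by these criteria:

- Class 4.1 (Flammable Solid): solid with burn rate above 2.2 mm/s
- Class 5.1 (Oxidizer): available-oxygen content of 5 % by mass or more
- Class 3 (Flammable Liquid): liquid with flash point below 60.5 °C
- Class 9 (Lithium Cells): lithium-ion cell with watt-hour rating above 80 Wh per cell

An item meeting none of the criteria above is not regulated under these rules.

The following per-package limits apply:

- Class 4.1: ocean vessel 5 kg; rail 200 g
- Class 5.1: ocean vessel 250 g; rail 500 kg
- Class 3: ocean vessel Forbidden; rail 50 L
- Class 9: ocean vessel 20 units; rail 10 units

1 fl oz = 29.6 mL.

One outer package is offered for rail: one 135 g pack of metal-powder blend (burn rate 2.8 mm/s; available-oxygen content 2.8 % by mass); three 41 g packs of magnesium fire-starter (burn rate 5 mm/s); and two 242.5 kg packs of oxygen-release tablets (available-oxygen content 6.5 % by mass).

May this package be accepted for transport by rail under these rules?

The metal-powder blend has burn rate 2.8 mm/s, which is > 2.2 mm/s, so it is Class 4.1 (Flammable Solid).
Burn rate 5 mm/s meets the Class 4.1 criterion (Flammable Solid), so the magnesium fire-starter is Class 4.1.
Oxygen-release tablets: available-oxygen content 6.5 % by mass ≥ 5 % by mass → Class 5.1 (Oxidizer).
Class 4.1 net quantity: 135 g + (three 41 g packs = 123 g) = 258 g.
258 g > 200 g (rail limit, Class 4.1) — over the limit.
Class 5.1 quantity: two 242.5 kg packs = 485 kg.
485 kg ≤ 500 kg (rail limit, Class 5.1) — within limit.

No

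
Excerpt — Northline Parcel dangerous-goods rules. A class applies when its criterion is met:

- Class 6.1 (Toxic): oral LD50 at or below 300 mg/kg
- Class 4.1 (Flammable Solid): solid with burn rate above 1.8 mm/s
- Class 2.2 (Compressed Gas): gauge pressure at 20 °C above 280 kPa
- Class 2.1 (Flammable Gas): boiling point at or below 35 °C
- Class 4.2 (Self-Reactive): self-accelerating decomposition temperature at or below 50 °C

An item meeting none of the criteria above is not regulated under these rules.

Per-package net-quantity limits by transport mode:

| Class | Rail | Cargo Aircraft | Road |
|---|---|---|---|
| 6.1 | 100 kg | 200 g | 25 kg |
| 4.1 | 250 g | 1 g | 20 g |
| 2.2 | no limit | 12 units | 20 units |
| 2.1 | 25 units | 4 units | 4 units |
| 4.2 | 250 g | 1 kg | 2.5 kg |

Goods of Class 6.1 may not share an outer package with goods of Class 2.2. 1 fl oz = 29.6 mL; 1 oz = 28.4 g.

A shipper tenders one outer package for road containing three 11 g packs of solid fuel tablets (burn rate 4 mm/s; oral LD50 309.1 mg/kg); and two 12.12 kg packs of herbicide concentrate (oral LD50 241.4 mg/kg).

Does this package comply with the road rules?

Burn rate 4 mm/s meets the Class 4.1 criterion (Flammable Solid), so the solid fuel tablets are Class 4.1.
The herbicide concentrate has oral LD50 241.4 mg/kg, which is ≤ 300 mg/kg, so it is Class 6.1 (Toxic).
Class 4.1 quantity: three 11 g packs = 33 g.
33 g exceeds the road limit of 20 g for Class 4.1.
Class 6.1 quantity: two 12.12 kg packs = 24.24 kg.
24.24 kg ≤ 25 kg (road limit, Class 6.1) — within limit.
The segregation rule (Class 6.1 with Class 2.2) does not apply to Class 4.1 with Class 6.1.

No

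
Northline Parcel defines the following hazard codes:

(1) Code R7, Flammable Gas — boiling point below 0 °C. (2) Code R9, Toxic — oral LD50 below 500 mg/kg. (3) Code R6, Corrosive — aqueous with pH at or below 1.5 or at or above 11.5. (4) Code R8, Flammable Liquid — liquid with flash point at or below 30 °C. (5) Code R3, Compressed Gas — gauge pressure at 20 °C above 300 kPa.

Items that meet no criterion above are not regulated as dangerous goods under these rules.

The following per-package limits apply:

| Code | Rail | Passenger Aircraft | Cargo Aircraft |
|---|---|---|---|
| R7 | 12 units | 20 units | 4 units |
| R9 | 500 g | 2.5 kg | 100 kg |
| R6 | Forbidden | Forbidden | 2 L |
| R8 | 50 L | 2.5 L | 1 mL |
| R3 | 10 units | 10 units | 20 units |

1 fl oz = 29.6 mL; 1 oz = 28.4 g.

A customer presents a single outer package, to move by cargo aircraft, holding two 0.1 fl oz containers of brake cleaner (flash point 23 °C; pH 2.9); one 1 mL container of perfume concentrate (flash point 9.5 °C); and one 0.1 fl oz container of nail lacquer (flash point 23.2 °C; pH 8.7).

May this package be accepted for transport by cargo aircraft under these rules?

No

Flash point 23 °C meets the Code R8 criterion (Flammable Liquid), so the brake cleaner is Code R8.
With flash point 9.5 °C (≤ 30 °C), the perfume concentrate falls in Code R8.
Nail lacquer: flash point 23.2 °C ≤ 30 °C → Code R8 (Flammable Liquid).
Total Code R8: (two 0.1 fl oz containers = 5.92 mL) + 1 mL + (one 0.1 fl oz container = 2.96 mL) = 9.88 mL.
9.88 mL > 1 mL (cargo aircraft limit, Code R8) — over the limit.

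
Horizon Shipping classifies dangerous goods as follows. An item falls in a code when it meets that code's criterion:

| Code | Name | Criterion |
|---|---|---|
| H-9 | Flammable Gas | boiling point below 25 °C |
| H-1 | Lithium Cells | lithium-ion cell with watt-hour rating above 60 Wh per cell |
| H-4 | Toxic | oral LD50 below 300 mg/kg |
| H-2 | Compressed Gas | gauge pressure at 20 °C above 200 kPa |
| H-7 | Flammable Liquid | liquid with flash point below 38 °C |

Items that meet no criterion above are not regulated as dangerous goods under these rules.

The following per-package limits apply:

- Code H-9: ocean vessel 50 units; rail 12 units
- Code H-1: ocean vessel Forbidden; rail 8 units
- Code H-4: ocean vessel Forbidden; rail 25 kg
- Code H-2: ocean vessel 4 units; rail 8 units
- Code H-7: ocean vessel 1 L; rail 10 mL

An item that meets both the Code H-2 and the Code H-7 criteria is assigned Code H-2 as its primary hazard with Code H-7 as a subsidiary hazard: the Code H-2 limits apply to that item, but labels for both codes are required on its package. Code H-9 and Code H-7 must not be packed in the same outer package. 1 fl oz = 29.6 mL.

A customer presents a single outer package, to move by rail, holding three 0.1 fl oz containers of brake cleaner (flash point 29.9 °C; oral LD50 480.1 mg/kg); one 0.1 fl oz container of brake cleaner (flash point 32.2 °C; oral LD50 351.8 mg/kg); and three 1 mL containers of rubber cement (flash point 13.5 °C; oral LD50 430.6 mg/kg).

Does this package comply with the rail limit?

No

Flash point 29.9 °C meets the Code H-7 criterion (Flammable Liquid), so the brake cleaner is Code H-7.
The brake cleaner has flash point 32.2 °C, which is < 38 °C, so it is Code H-7 (Flammable Liquid).
Rubber cement: flash point 13.5 °C < 38 °C → Code H-7 (Flammable Liquid).
Code H-7 net quantity: (three 0.1 fl oz containers = 8.88 mL) + (one 0.1 fl oz container = 2.96 mL) + (three 1 mL containers = 3 mL) = 14.84 mL.
14.84 mL > 10 mL (rail limit, Code H-7) — over the limit.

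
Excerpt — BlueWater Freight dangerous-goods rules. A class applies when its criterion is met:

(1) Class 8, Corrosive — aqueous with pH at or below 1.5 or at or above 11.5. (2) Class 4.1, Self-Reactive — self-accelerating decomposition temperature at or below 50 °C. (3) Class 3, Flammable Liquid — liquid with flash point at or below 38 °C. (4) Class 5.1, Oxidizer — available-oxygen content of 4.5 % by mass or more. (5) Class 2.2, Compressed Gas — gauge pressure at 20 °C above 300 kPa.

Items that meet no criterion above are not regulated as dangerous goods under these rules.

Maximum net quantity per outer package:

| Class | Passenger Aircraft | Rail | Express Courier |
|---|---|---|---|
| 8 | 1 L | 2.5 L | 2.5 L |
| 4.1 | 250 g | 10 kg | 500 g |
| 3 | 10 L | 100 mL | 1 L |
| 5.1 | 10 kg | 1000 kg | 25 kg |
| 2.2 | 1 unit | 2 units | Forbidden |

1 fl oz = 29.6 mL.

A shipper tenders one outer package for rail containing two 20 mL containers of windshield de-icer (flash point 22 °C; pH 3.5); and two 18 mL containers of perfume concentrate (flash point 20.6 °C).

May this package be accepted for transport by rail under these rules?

Yes

With flash point 22 °C (≤ 38 °C), the windshield de-icer falls in Class 3.
Flash point 20.6 °C meets the Class 3 criterion (Flammable Liquid), so the perfume concentrate is Class 3.
Total Class 3: (two 20 mL containers = 40 mL) + (two 18 mL containers = 36 mL) = 76 mL.
That is within the Class 3 rail limit of 100 mL.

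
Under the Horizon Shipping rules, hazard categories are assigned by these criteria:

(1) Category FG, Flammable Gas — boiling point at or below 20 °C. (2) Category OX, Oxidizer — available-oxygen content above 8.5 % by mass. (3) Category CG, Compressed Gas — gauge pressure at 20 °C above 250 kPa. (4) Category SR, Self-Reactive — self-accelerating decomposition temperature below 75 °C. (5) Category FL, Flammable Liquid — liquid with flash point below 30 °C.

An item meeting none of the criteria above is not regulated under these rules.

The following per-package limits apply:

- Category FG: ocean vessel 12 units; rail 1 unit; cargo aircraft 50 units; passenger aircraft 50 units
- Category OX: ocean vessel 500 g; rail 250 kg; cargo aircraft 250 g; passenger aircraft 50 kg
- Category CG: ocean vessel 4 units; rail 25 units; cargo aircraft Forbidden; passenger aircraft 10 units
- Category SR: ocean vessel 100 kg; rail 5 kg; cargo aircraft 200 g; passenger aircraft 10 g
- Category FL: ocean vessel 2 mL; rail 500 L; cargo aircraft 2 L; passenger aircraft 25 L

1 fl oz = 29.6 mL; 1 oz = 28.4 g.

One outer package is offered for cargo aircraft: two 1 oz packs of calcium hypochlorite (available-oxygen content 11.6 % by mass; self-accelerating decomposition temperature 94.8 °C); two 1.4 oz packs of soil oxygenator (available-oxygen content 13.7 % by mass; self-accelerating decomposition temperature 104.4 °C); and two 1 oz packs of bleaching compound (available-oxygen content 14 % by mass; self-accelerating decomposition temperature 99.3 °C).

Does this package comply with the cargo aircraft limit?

Available-oxygen content 11.6 % by mass meets the Category OX criterion (Oxidizer), so the calcium hypochlorite is Category OX.
Soil oxygenator: available-oxygen content 13.7 % by mass > 8.5 % by mass → Category OX (Oxidizer).
With available-oxygen content 14 % by mass (> 8.5 % by mass), the bleaching compound falls in Category OX.
Category OX net quantity: (two 1 oz packs = 56.8 g) + (two 1.4 oz packs = 79.52 g) + (two 1 oz packs = 56.8 g) = 193.12 g.
193.12 g is within the cargo aircraft limit of 250 g for Category OX.

Yes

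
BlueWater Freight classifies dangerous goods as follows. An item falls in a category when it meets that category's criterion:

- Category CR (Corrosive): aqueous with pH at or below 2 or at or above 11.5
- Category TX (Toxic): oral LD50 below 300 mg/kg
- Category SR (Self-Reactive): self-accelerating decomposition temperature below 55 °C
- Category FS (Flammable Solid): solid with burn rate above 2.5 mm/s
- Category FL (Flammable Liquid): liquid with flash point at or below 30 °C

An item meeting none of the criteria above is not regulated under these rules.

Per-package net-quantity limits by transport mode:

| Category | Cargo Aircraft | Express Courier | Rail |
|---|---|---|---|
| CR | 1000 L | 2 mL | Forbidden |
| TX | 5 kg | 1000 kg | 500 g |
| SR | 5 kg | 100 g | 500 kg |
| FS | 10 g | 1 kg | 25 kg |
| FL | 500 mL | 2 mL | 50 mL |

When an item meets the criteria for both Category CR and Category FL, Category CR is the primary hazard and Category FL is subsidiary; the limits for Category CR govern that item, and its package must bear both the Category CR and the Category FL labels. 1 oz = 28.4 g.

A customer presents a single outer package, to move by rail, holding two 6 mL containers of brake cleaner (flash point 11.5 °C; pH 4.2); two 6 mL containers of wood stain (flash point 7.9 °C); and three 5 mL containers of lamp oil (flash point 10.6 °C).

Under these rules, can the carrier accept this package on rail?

Flash point 11.5 °C meets the Category FL criterion (Flammable Liquid), so the brake cleaner is Category FL.
With flash point 7.9 °C (≤ 30 °C), the wood stain falls in Category FL.
The lamp oil has flash point 10.6 °C, which is ≤ 30 °C, so it is Category FL (Flammable Liquid).
Total Category FL: (two 6 mL containers = 12 mL) + (two 6 mL containers = 12 mL) + (three 5 mL containers = 15 mL) = 39 mL.
39 mL ≤ 50 mL (rail limit, Category FL) — within limit.

Yes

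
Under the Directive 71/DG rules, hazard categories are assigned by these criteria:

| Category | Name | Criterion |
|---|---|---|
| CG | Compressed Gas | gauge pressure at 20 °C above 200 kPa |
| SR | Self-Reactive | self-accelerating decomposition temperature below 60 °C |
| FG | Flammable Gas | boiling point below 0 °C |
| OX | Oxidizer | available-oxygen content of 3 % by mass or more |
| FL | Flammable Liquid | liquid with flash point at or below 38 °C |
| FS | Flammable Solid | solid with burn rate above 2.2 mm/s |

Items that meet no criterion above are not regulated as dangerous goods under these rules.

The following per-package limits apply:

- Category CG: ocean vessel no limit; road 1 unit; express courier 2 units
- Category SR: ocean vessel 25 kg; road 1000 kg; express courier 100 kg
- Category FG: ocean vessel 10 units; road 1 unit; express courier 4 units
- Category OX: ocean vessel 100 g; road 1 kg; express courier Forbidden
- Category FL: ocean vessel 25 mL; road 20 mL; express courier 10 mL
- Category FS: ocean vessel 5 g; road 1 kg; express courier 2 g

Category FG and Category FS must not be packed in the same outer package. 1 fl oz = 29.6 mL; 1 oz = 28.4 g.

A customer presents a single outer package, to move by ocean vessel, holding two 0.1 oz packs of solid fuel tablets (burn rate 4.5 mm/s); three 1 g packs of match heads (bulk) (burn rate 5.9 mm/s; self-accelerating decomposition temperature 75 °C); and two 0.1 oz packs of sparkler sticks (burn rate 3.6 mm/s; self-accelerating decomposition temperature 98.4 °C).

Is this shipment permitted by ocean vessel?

Solid fuel tablets: burn rate 4.5 mm/s > 2.2 mm/s → Category FS (Flammable Solid).
Match heads (bulk): burn rate 5.9 mm/s > 2.2 mm/s → Category FS (Flammable Solid).
The sparkler sticks have burn rate 3.6 mm/s, which is > 2.2 mm/s, so they are Category FS (Flammable Solid).
Total Category FS: (two 0.1 oz packs = 5.68 g) + (three 1 g packs = 3 g) + (two 0.1 oz packs = 5.68 g) = 14.36 g.
14.36 g > 5 g (ocean vessel limit, Category FS) — over the limit.

No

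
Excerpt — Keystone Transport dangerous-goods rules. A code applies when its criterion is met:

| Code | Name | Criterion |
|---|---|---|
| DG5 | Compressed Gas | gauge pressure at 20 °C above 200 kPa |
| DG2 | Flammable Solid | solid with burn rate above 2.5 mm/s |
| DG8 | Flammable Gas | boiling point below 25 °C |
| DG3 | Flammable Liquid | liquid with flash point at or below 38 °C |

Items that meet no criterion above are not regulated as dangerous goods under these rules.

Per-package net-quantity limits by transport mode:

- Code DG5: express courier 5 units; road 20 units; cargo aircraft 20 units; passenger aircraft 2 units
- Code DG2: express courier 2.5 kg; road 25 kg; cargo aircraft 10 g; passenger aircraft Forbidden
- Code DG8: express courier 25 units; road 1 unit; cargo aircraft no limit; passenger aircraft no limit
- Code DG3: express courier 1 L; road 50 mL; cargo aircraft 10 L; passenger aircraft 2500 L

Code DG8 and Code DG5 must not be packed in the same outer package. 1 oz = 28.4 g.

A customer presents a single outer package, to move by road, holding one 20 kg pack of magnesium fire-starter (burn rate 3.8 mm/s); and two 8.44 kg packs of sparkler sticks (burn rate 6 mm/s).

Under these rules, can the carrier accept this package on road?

No

Burn rate 3.8 mm/s meets the Code DG2 criterion (Flammable Solid), so the magnesium fire-starter is Code DG2.
Burn rate 6 mm/s meets the Code DG2 criterion (Flammable Solid), so the sparkler sticks are Code DG2.
Total Code DG2: 20 kg + (two 8.44 kg packs = 16.88 kg) = 36.88 kg.
That exceeds the Code DG2 road limit of 25 kg.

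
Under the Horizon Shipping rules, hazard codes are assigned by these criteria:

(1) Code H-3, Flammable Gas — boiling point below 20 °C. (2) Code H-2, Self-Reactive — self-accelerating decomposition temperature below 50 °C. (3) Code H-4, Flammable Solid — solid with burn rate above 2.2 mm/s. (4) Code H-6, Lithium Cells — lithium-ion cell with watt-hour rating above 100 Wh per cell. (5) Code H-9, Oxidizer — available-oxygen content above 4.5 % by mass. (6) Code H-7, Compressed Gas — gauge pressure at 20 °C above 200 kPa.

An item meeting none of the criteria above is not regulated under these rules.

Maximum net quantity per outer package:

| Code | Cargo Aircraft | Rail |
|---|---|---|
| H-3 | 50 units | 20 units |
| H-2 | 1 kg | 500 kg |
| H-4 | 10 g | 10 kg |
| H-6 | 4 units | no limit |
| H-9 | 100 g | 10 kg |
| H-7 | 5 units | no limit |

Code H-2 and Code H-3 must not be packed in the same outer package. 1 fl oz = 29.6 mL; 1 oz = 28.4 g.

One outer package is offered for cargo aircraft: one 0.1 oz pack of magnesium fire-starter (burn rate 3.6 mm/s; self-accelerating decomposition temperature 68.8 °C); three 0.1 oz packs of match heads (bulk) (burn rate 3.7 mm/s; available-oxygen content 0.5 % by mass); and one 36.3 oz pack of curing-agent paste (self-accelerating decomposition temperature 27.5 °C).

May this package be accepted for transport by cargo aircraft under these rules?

With burn rate 3.6 mm/s (> 2.2 mm/s), the magnesium fire-starter falls in Code H-4.
Burn rate 3.7 mm/s meets the Code H-4 criterion (Flammable Solid), so the match heads (bulk) are Code H-4.
With self-accelerating decomposition temperature 27.5 °C (< 50 °C), the curing-agent paste falls in Code H-2.
Total Code H-4: (one 0.1 oz pack = 2.84 g) + (three 0.1 oz packs = 8.52 g) = 11.36 g.
11.36 g exceeds the cargo aircraft limit of 10 g for Code H-4.
Code H-2 quantity: one 36.3 oz pack = 1030.92 g.
1030.92 g > 1 kg (cargo aircraft limit, Code H-2) — over the limit.
The segregation rule (Code H-2 with Code H-3) does not apply to Code H-4 with Code H-2.

No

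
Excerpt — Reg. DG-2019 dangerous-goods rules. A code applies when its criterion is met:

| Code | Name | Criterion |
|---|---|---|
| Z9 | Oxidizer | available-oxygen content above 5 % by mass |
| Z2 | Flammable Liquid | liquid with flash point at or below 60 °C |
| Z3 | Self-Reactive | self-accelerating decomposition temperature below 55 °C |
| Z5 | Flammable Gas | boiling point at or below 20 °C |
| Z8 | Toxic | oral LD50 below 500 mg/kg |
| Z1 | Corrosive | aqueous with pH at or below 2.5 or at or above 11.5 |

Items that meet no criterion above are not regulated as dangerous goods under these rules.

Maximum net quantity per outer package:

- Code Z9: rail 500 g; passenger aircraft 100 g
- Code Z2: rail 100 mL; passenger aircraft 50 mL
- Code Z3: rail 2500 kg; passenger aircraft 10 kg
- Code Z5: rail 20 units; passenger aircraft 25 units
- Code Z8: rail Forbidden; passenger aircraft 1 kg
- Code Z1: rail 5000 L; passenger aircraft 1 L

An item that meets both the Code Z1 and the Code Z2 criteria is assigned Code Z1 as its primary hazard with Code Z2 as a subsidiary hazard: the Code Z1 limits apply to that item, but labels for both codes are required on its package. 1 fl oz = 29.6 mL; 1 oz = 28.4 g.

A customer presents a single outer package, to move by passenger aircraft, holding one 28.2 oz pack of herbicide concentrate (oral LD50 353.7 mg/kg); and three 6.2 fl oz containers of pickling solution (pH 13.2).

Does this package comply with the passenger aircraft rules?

The herbicide concentrate has oral LD50 353.7 mg/kg, which is < 500 mg/kg, so it is Code Z8 (Toxic).
pH 13.2 meets the Code Z1 criterion (Corrosive), so the pickling solution is Code Z1.
Code Z1 quantity: three 6.2 fl oz containers = 550.56 mL.
That is within the Code Z1 passenger aircraft limit of 1 L.
Code Z8 quantity: one 28.2 oz pack = 800.88 g.
800.88 g ≤ 1 kg (passenger aircraft limit, Code Z8) — within limit.
Every hazard code is within its passenger aircraft limit and no segregation rule is violated.

Yes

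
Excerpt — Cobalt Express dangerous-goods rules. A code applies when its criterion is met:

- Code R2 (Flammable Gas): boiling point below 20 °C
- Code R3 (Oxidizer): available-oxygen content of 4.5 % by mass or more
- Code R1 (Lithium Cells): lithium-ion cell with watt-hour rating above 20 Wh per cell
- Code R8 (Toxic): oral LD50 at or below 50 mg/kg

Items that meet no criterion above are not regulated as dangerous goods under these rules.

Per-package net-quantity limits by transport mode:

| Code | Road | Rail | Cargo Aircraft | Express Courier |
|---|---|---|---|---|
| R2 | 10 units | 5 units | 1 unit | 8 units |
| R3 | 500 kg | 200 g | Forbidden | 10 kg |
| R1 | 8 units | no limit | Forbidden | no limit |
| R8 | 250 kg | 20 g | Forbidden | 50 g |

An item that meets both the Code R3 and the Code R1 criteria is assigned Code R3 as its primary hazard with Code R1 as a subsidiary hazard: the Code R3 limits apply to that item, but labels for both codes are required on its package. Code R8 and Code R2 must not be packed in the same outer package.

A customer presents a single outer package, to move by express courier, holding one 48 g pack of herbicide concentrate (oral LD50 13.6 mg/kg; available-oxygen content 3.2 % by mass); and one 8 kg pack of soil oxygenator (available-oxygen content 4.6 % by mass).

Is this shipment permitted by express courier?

The herbicide concentrate has oral LD50 13.6 mg/kg, which is ≤ 50 mg/kg, so it is Code R8 (Toxic).
Soil oxygenator: available-oxygen content 4.6 % by mass ≥ 4.5 % by mass → Code R3 (Oxidizer).
Code R8 quantity: 48 g.
48 g ≤ 50 g (express courier limit, Code R8) — within limit.
Code R3 quantity: 8 kg.
8 kg ≤ 10 kg (express courier limit, Code R3) — within limit.
The segregation rule (Code R8 with Code R2) does not apply to Code R8 with Code R3.
Every hazard code is within its express courier limit and no segregation rule is violated.

Yes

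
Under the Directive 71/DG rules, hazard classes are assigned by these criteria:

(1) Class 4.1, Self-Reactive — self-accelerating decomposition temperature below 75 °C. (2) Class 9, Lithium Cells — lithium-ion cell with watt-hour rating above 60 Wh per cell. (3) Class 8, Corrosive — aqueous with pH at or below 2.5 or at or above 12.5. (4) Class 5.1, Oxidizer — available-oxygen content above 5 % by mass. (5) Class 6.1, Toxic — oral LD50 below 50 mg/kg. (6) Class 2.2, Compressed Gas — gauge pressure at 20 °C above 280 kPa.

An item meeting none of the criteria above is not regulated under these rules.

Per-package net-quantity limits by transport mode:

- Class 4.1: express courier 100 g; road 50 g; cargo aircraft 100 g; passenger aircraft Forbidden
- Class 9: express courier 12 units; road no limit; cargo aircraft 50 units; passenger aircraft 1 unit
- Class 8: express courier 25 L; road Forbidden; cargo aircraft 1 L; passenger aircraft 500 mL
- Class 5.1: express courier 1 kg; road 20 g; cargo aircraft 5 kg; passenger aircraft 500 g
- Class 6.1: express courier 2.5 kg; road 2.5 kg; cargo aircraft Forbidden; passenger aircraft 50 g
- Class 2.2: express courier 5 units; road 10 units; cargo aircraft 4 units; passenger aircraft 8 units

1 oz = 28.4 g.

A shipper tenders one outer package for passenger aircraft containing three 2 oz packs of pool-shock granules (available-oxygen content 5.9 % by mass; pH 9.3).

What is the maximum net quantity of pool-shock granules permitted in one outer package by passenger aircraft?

The pool-shock granules have available-oxygen content 5.9 % by mass, which is > 5 % by mass, so they are Class 5.1 (Oxidizer).
The passenger aircraft limit for Class 5.1 is 500 g.

500 g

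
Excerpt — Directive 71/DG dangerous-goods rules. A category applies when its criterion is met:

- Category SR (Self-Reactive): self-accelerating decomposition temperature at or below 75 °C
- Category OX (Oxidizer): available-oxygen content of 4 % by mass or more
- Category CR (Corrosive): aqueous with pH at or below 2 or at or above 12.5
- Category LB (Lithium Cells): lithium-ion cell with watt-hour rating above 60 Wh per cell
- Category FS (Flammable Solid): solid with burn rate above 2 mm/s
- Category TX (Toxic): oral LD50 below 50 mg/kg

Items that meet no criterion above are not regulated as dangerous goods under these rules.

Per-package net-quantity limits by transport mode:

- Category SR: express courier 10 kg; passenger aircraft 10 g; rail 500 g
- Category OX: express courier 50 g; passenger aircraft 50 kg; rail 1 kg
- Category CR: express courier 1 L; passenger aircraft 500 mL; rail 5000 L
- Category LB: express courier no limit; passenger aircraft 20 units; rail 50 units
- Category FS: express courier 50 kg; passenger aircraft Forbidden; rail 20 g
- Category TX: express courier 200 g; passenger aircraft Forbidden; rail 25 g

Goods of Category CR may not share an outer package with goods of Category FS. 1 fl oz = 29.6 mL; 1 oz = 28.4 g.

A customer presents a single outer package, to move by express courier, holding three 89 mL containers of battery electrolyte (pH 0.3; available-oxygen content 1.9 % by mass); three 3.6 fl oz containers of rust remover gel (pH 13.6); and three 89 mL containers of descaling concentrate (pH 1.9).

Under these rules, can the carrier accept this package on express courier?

pH 0.3 meets the Category CR criterion (Corrosive), so the battery electrolyte is Category CR.
The rust remover gel has pH 13.6, which is ≥ 12.5, so it is Category CR (Corrosive).
The descaling concentrate has pH 1.9, which is ≤ 2, so it is Category CR (Corrosive).
Total Category CR: (three 89 mL containers = 267 mL) + (three 3.6 fl oz containers = 319.68 mL) + (three 89 mL containers = 267 mL) = 853.68 mL.
That is within the Category CR express courier limit of 1 L.

Yes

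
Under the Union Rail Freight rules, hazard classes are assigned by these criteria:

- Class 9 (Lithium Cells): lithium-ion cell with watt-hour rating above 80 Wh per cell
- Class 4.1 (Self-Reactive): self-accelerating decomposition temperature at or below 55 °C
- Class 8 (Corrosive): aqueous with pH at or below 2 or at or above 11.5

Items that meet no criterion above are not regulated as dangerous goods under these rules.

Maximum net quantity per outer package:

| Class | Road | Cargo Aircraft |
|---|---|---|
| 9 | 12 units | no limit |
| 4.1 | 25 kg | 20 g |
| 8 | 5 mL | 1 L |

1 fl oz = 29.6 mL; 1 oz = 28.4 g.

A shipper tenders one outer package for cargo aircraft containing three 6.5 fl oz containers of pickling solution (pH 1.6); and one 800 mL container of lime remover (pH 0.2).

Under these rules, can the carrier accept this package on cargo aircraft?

pH 1.6 meets the Class 8 criterion (Corrosive), so the pickling solution is Class 8.
Lime remover: pH 0.2 ≤ 2 → Class 8 (Corrosive).
Class 8 net quantity: (three 6.5 fl oz containers = 577.2 mL) + 800 mL = 1377.2 mL.
1377.2 mL exceeds the cargo aircraft limit of 1 L for Class 8.

No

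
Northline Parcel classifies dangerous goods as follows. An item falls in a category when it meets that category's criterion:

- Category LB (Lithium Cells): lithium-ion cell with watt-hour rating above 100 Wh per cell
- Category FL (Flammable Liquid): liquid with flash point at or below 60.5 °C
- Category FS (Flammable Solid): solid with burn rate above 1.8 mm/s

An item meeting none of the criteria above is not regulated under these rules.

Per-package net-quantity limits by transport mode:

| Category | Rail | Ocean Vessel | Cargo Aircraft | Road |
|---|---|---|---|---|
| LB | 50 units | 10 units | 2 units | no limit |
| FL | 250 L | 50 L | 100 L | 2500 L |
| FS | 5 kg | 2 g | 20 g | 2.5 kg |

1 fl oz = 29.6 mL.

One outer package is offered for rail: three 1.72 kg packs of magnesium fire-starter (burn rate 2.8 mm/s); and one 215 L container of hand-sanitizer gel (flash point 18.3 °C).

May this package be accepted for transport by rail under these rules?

No

With burn rate 2.8 mm/s (> 1.8 mm/s), the magnesium fire-starter falls in Category FS.
Hand-sanitizer gel: flash point 18.3 °C ≤ 60.5 °C → Category FL (Flammable Liquid).
Category FS quantity: three 1.72 kg packs = 5.16 kg.
5.16 kg exceeds the rail limit of 5 kg for Category FS.
Category FL quantity: 215 L.
That is within the Category FL rail limit of 250 L.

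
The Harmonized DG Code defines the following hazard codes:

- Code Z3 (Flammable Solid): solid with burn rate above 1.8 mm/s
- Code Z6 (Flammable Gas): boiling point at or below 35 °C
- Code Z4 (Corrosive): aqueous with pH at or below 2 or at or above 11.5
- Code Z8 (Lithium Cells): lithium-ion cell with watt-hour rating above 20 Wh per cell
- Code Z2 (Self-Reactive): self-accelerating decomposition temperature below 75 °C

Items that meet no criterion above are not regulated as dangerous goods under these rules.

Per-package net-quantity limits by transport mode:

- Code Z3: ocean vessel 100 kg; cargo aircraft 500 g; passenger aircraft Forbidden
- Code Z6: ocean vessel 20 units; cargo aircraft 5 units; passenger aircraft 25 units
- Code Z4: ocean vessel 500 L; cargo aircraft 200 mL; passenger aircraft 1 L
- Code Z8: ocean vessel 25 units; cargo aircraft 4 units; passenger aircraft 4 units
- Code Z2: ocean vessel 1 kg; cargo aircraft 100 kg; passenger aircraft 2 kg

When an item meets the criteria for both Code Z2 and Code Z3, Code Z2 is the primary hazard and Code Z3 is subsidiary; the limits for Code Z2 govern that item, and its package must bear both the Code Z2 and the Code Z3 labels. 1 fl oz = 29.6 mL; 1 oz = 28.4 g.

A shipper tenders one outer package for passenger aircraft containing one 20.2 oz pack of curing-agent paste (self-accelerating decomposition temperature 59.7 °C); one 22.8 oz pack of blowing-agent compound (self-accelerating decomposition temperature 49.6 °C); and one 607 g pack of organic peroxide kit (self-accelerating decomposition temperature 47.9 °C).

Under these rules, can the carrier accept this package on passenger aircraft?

Self-accelerating decomposition temperature 59.7 °C meets the Code Z2 criterion (Self-Reactive), so the curing-agent paste is Code Z2.
Self-accelerating decomposition temperature 49.6 °C meets the Code Z2 criterion (Self-Reactive), so the blowing-agent compound is Code Z2.
With self-accelerating decomposition temperature 47.9 °C (< 75 °C), the organic peroxide kit falls in Code Z2.
Total Code Z2: (one 20.2 oz pack = 573.68 g) + (one 22.8 oz pack = 647.52 g) + 607 g = 1828.2 g.
1828.2 g ≤ 2 kg (passenger aircraft limit, Code Z2) — within limit.

Yes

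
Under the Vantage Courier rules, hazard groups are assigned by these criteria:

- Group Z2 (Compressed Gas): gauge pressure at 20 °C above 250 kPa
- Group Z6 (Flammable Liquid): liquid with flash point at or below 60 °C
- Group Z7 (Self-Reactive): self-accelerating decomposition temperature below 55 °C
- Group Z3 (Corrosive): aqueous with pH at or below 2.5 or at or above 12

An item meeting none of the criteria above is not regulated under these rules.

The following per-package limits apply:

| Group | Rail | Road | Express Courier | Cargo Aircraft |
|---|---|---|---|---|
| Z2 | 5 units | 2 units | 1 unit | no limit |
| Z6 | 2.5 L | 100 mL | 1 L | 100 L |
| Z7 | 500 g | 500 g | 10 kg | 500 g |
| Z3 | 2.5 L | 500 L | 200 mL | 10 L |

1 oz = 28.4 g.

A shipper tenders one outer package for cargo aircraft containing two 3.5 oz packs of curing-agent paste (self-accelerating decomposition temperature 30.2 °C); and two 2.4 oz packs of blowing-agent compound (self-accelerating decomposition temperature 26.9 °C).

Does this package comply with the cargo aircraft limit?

Yes

Self-accelerating decomposition temperature 30.2 °C meets the Group Z7 criterion (Self-Reactive), so the curing-agent paste is Group Z7.
Blowing-agent compound: self-accelerating decomposition temperature 26.9 °C < 55 °C → Group Z7 (Self-Reactive).
Total Group Z7: (two 3.5 oz packs = 198.8 g) + (two 2.4 oz packs = 136.32 g) = 335.12 g.
335.12 g is within the cargo aircraft limit of 500 g for Group Z7.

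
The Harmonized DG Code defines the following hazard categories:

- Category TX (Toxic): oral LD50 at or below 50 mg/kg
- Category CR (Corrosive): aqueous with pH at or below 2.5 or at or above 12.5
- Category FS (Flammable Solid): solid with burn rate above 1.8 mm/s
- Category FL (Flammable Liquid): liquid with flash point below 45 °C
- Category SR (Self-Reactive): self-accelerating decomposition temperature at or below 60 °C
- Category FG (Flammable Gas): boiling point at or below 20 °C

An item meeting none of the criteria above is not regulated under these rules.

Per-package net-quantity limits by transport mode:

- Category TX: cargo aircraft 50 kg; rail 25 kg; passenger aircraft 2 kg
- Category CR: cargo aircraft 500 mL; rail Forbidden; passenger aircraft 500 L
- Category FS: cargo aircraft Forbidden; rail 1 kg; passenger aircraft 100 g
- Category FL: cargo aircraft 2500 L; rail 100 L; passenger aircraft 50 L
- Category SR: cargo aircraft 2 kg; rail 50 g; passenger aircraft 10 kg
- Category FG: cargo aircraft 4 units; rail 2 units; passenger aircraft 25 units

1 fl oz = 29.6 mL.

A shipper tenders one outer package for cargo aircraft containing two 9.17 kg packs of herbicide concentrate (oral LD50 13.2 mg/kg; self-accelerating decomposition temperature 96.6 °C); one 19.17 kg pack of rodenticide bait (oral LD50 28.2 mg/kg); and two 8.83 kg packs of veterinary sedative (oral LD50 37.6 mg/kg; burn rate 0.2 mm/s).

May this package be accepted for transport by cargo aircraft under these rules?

No

Oral LD50 13.2 mg/kg meets the Category TX criterion (Toxic), so the herbicide concentrate is Category TX.
With oral LD50 28.2 mg/kg (≤ 50 mg/kg), the rodenticide bait falls in Category TX.
Oral LD50 37.6 mg/kg meets the Category TX criterion (Toxic), so the veterinary sedative is Category TX.
Category TX net quantity: (two 9.17 kg packs = 18.34 kg) + 19.17 kg + (two 8.83 kg packs = 17.66 kg) = 55.17 kg.
55.17 kg exceeds the cargo aircraft limit of 50 kg for Category TX.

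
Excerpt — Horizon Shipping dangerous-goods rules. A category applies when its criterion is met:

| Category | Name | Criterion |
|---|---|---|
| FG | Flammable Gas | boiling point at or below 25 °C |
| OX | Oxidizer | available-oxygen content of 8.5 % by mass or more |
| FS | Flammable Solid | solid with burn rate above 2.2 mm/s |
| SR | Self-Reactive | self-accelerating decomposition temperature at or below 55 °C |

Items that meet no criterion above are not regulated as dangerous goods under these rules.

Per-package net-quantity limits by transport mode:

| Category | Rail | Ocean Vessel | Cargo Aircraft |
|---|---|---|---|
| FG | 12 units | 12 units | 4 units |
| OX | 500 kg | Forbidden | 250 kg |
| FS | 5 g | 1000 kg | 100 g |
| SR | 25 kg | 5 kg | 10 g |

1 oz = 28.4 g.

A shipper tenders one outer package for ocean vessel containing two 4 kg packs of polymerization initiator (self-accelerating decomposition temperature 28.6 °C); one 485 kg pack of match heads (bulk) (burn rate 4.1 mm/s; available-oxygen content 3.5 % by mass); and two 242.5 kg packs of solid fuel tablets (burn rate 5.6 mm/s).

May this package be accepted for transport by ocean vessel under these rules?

No

The polymerization initiator has self-accelerating decomposition temperature 28.6 °C, which is ≤ 55 °C, so it is Category SR (Self-Reactive).
Match heads (bulk): burn rate 4.1 mm/s > 2.2 mm/s → Category FS (Flammable Solid).
The solid fuel tablets have burn rate 5.6 mm/s, which is > 2.2 mm/s, so they are Category FS (Flammable Solid).
Category SR quantity: two 4 kg packs = 8 kg.
8 kg > 5 kg (ocean vessel limit, Category SR) — over the limit.
Total Category FS: 485 kg + (two 242.5 kg packs = 485 kg) = 970 kg.
That is within the Category FS ocean vessel limit of 1000 kg.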